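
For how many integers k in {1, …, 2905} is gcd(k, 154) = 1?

1132

Prime factors of 154: 2, 7, 11. Count integers ≤ 2905 divisible by none of them.
By inclusion–exclusion: 2905 − ⌊2905/2⌋ − ⌊2905/7⌋ − ⌊2905/11⌋ + ⌊2905/14⌋ + ⌊2905/22⌋ + ⌊2905/77⌋ − ⌊2905/154⌋ = 1132.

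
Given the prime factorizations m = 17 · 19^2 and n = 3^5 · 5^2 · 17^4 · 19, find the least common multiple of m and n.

183167817075

max exponent per prime: 3^5 · 5^2 · 17^4 · 19^2 = 183167817075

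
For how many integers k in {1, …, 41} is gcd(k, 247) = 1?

36

Prime factors of 247: 13, 19. Count integers ≤ 41 divisible by none of them.
By inclusion–exclusion: 41 − ⌊41/13⌋ − ⌊41/19⌋ + ⌊41/247⌋ = 36.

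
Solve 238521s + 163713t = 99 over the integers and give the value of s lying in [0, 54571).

12914

Euclid: 238521 = 1·163713 + 74808; 163713 = 2·74808 + 14097; 74808 = 5·14097 + 4323; 14097 = 3·4323 + 1128; 4323 = 3·1128 + 939; 1128 = 1·939 + 189; 939 = 4·189 + 183; 189 = 1·183 + 6; 183 = 30·6 + 3; 6 = 2·3 + 0 → gcd = 3; 99 = 3·33.
Back-substitution yields 238521·(26850) + 163713·(-39119) = 3, so one solution is s = 26850·33 = 886050, t = -39119·33 = -1290927.
Solutions in s differ by 163713/3 = 54571; the one in [0, 54571) is 886050 mod 54571 = 12914.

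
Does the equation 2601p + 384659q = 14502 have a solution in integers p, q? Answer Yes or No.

No

By Bézout, 2601p + 384659q = 14502 has integer solutions iff gcd(2601, 384659) | 14502.
Euclid: 384659 = 147·2601 + 2312; 2601 = 1·2312 + 289; 2312 = 8·289 + 0. gcd = 289; 14502 mod 289 = 52. No.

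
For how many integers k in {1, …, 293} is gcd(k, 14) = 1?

126

Prime factors of 14: 2, 7. Count integers ≤ 293 divisible by none of them.
By inclusion–exclusion: 293 − ⌊293/2⌋ − ⌊293/7⌋ + ⌊293/14⌋ = 126.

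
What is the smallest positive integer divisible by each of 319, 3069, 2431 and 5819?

lcm(319, 3069) = 319·3069/gcd = 979011/11 = 89001
lcm(89001, 2431) = 89001·2431/gcd = 216361431/11 = 19669221
lcm(19669221, 5819) = 19669221·5819/gcd = 114455196999/11 = 10405017909

10405017909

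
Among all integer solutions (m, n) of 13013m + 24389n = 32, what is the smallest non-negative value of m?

1475

Euclid: 24389 = 1·13013 + 11376; 13013 = 1·11376 + 1637; 11376 = 6·1637 + 1554; 1637 = 1·1554 + 83; 1554 = 18·83 + 60; 83 = 1·60 + 23; 60 = 2·23 + 14; 23 = 1·14 + 9; 14 = 1·9 + 5; 9 = 1·5 + 4; 5 = 1·4 + 1; 4 = 4·1 + 0 → gcd = 1; 32 = 1·32.
Back-substitution yields 13013·(-5289) + 24389·(2822) = 1, so one solution is m = -5289·32 = -169248, n = 2822·32 = 90304.
Solutions in m differ by 24389/1 = 24389; the one in [0, 24389) is -169248 mod 24389 = 1475.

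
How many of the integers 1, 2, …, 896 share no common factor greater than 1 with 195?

195 = 3·5·13. Inclusion–exclusion on these primes:
896 − ⌊896/3⌋ − ⌊896/5⌋ − ⌊896/13⌋ + ⌊896/15⌋ + ⌊896/39⌋ + ⌊896/65⌋ − ⌊896/195⌋ = 441

441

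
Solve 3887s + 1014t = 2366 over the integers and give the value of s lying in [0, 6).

Euclid: 3887 = 3·1014 + 845; 1014 = 1·845 + 169; 845 = 5·169 + 0 → gcd = 169; 2366 = 169·14.
Back-substitution yields 3887·(-1) + 1014·(4) = 169, so one solution is s = -1·14 = -14, t = 4·14 = 56.
Solutions in s differ by 1014/169 = 6; the one in [0, 6) is -14 mod 6 = 4.

4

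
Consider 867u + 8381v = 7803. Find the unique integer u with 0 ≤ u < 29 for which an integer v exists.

9

Reduce mod 8381: 867u ≡ 7803 (mod 8381). With g = gcd(867, 8381) = 289 dividing 7803, divide through: 3u ≡ 27 (mod 29).
Since gcd(3, 29) = 1, u ≡ 27·(3)⁻¹ ≡ 9 (mod 29). Smallest non-negative: 9.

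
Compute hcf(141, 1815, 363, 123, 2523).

3

gcd(141, 1815): 1815 = 12·141 + 123; 141 = 1·123 + 18; 123 = 6·18 + 15; 18 = 1·15 + 3; 15 = 5·3 + 0 → 3
gcd(3, 363): 363 = 121·3 + 0 → 3
gcd(3, 123): 123 = 41·3 + 0 → 3
gcd(3, 2523): 2523 = 841·3 + 0 → 3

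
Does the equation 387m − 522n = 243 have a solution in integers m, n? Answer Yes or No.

Yes

By Bézout, 387m − 522n = 243 has integer solutions iff gcd(387, 522) | 243.
Euclid: 522 = 1·387 + 135; 387 = 2·135 + 117; 135 = 1·117 + 18; 117 = 6·18 + 9; 18 = 2·9 + 0. gcd = 9; 243 mod 9 = 0. Yes.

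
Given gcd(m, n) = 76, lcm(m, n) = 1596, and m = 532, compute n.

228

Using mn = gcd(m,n)·lcm(m,n) = 76·1596 = 121296, we get n = 121296/532 = 228.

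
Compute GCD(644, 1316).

28

644 = 2² · 7 · 23
1316 = 2² · 7 · 47
Common: 2² · 7 = 28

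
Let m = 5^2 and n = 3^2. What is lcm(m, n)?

225

max exponent per prime: 3^2 · 5^2 = 225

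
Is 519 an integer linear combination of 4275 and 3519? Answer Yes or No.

No

By Bézout, 4275u + 3519v = 519 has integer solutions iff gcd(4275, 3519) | 519.
Euclid: 4275 = 1·3519 + 756; 3519 = 4·756 + 495; 756 = 1·495 + 261; 495 = 1·261 + 234; 261 = 1·234 + 27; 234 = 8·27 + 18; 27 = 1·18 + 9; 18 = 2·9 + 0. gcd = 9; 519 mod 9 = 6. No.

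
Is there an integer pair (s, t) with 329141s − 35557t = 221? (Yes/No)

By Bézout, 329141s − 35557t = 221 has integer solutions iff gcd(329141, 35557) | 221.
Euclid: 329141 = 9·35557 + 9128; 35557 = 3·9128 + 8173; 9128 = 1·8173 + 955; 8173 = 8·955 + 533; 955 = 1·533 + 422; 533 = 1·422 + 111; 422 = 3·111 + 89; 111 = 1·89 + 22; 89 = 4·22 + 1; 22 = 22·1 + 0. gcd = 1; 221 mod 1 = 0. Yes.

Yes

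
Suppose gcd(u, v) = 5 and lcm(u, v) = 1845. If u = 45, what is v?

205

u·v = gcd·lcm = 5·1845 = 9225, so v = 9225/45 = 205.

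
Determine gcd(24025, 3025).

Euclid: 24025 = 7·3025 + 2850; 3025 = 1·2850 + 175; 2850 = 16·175 + 50; 175 = 3·50 + 25; 50 = 2·25 + 0. Last nonzero remainder: 25.

25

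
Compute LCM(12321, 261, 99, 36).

12321 = 3² · 37²; 261 = 3² · 29; 99 = 3² · 11; 36 = 2² · 3²
lcm takes max exponent of each prime: 2² · 3² · 11 · 29 · 37² = 15721596

15721596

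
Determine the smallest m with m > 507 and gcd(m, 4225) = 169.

676

Multiples of 169 above 507: 169·4, 169·5, … . Need the cofactor coprime to 4225/169 = 25.
Checking s = 4, 5, … the first with gcd(s, 25) = 1 is s = 4, giving 676.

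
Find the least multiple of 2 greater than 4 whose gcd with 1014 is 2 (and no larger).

1014 = 2·507. Any a with gcd(a, 1014) = 2 is a multiple of 2, say 2s, with s coprime to 507.
Need s > 4/2, so s ≥ 3. First s ≥ 3 with gcd(s, 507) = 1 is s = 4. Thus a = 2·4 = 8.

8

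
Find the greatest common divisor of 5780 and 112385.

5

5780 = 2² · 5 · 17²
112385 = 5 · 7 · 13² · 19
Common: 5 = 5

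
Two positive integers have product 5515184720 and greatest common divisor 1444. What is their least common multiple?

3819380

Since gcd(u,v)·lcm(u,v) = uv, lcm = 5515184720/1444 = 3819380.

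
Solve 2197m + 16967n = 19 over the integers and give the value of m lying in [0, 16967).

gcd(2197, 16967) = 1 (Euclid: 16967 = 7·2197 + 1588; 2197 = 1·1588 + 609; 1588 = 2·609 + 370; 609 = 1·370 + 239; 370 = 1·239 + 131; 239 = 1·131 + 108; 131 = 1·108 + 23; 108 = 4·23 + 16; 23 = 1·16 + 7; 16 = 2·7 + 2; 7 = 3·2 + 1; 2 = 2·1 + 0), and 1 | 19.
Extended Euclid: 2197·(-7383) + 16967·(956) = 1. Scale by 19: m₀ = -140277.
General solution m = m₀ + 16967t; reducing mod 16967 gives m = 12426 (and n = -1609).

12426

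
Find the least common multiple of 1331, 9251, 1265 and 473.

5535289595

1331 = 11³; 9251 = 11 · 29²; 1265 = 5 · 11 · 23; 473 = 11 · 43
lcm takes max exponent of each prime: 5 · 11³ · 23 · 29² · 43 = 5535289595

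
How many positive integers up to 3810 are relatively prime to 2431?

Prime factors of 2431: 11, 13, 17. Count integers ≤ 3810 divisible by none of them.
By inclusion–exclusion: 3810 − ⌊3810/11⌋ − ⌊3810/13⌋ − ⌊3810/17⌋ + ⌊3810/143⌋ + ⌊3810/187⌋ + ⌊3810/221⌋ − ⌊3810/2431⌋ = 3009.

3009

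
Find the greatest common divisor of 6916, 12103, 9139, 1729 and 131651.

247

gcd(6916, 12103): 12103 = 1·6916 + 5187; 6916 = 1·5187 + 1729; 5187 = 3·1729 + 0 → 1729
gcd(1729, 9139): 9139 = 5·1729 + 494; 1729 = 3·494 + 247; 494 = 2·247 + 0 → 247
gcd(247, 1729): 1729 = 7·247 + 0 → 247
gcd(247, 131651): 131651 = 533·247 + 0 → 247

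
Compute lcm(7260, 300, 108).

lcm(7260, 300) = 7260·300/gcd = 2178000/60 = 36300
lcm(36300, 108) = 36300·108/gcd = 3920400/12 = 326700

326700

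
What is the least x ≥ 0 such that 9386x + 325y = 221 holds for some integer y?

11

Euclid: 9386 = 28·325 + 286; 325 = 1·286 + 39; 286 = 7·39 + 13; 39 = 3·13 + 0 → gcd = 13; 221 = 13·17.
Back-substitution yields 9386·(8) + 325·(-231) = 13, so one solution is x = 8·17 = 136, y = -231·17 = -3927.
Solutions in x differ by 325/13 = 25; the one in [0, 25) is 136 mod 25 = 11.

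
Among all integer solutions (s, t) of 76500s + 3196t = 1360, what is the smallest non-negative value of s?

9

gcd(76500, 3196) = 68 (Euclid: 76500 = 23·3196 + 2992; 3196 = 1·2992 + 204; 2992 = 14·204 + 136; 204 = 1·136 + 68; 136 = 2·68 + 0), and 68 | 1360.
Extended Euclid: 76500·(-16) + 3196·(383) = 68. Scale by 20: s₀ = -320.
General solution s = s₀ + 47k; reducing mod 47 gives s = 9 (and t = -215).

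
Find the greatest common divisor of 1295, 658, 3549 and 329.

1295 = 5 · 7 · 37; 658 = 2 · 7 · 47; 3549 = 3 · 7 · 13²; 329 = 7 · 47
gcd takes min exponent of each prime: 7 = 7

7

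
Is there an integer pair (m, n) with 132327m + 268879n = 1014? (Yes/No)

By Bézout, 132327m + 268879n = 1014 has integer solutions iff gcd(132327, 268879) | 1014.
Euclid: 268879 = 2·132327 + 4225; 132327 = 31·4225 + 1352; 4225 = 3·1352 + 169; 1352 = 8·169 + 0. gcd = 169; 1014 mod 169 = 0. Yes.

Yes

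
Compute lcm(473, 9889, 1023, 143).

16583853

lcm(473, 9889) = 473·9889/gcd = 4677497/11 = 425227
lcm(425227, 1023) = 425227·1023/gcd = 435007221/341 = 1275681
lcm(1275681, 143) = 1275681·143/gcd = 182422383/11 = 16583853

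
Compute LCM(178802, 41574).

21992646

gcd first: 178802 = 4·41574 + 12506; 41574 = 3·12506 + 4056; 12506 = 3·4056 + 338; 4056 = 12·338 + 0 → gcd = 338
lcm = 178802·41574/gcd = 7433514348/338 = 21992646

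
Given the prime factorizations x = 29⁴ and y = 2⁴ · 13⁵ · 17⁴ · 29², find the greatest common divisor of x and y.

min exponent per shared prime: 29² = 841

841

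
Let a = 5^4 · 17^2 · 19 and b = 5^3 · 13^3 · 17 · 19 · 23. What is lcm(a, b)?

173416075625

max exponent per prime: 5^4 · 13^3 · 17^2 · 19 · 23 = 173416075625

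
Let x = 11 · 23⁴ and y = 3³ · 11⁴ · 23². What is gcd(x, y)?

min exponent per shared prime: 11 · 23² = 5819

5819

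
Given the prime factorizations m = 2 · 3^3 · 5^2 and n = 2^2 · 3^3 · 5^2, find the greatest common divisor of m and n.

1350

min exponent per shared prime: 2 · 3^3 · 5^2 = 1350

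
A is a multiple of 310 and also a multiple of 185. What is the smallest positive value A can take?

11470

gcd first: 310 = 1·185 + 125; 185 = 1·125 + 60; 125 = 2·60 + 5; 60 = 12·5 + 0 → gcd = 5
lcm = 310·185/gcd = 57350/5 = 11470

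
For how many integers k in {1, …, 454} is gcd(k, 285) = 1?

230

Prime factors of 285: 3, 5, 19. Count integers ≤ 454 divisible by none of them.
By inclusion–exclusion: 454 − ⌊454/3⌋ − ⌊454/5⌋ − ⌊454/19⌋ + ⌊454/15⌋ + ⌊454/57⌋ + ⌊454/95⌋ − ⌊454/285⌋ = 230.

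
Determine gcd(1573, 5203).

121

Euclid: 5203 = 3·1573 + 484; 1573 = 3·484 + 121; 484 = 4·121 + 0. Last nonzero remainder: 121.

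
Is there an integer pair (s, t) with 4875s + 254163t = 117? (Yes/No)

Yes

gcd(4875, 254163): 254163 = 52·4875 + 663; 4875 = 7·663 + 234; 663 = 2·234 + 195; 234 = 1·195 + 39; 195 = 5·39 + 0 → 39
39 divides 117, so a solution exists.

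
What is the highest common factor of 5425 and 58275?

Euclid: 58275 = 10·5425 + 4025; 5425 = 1·4025 + 1400; 4025 = 2·1400 + 1225; 1400 = 1·1225 + 175; 1225 = 7·175 + 0. Last nonzero remainder: 175.

175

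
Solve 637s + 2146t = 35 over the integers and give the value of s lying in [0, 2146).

1415

Euclid: 2146 = 3·637 + 235; 637 = 2·235 + 167; 235 = 1·167 + 68; 167 = 2·68 + 31; 68 = 2·31 + 6; 31 = 5·6 + 1; 6 = 6·1 + 0 → gcd = 1; 35 = 1·35.
Back-substitution yields 637·(347) + 2146·(-103) = 1, so one solution is s = 347·35 = 12145, t = -103·35 = -3605.
Solutions in s differ by 2146/1 = 2146; the one in [0, 2146) is 12145 mod 2146 = 1415.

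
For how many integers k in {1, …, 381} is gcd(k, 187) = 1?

187 = 11·17. Inclusion–exclusion on these primes:
381 − ⌊381/11⌋ − ⌊381/17⌋ + ⌊381/187⌋ = 327

327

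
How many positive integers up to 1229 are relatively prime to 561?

561 = 3·11·17. Inclusion–exclusion on these primes:
1229 − ⌊1229/3⌋ − ⌊1229/11⌋ − ⌊1229/17⌋ + ⌊1229/33⌋ + ⌊1229/51⌋ + ⌊1229/187⌋ − ⌊1229/561⌋ = 702

702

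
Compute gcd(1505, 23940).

1505 = 5 · 7 · 43
23940 = 2² · 3² · 5 · 7 · 19
Common: 5 · 7 = 35

35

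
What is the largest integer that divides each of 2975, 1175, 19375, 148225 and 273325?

gcd(2975, 1175): 2975 = 2·1175 + 625; 1175 = 1·625 + 550; 625 = 1·550 + 75; 550 = 7·75 + 25; 75 = 3·25 + 0 → 25
gcd(25, 19375): 19375 = 775·25 + 0 → 25
gcd(25, 148225): 148225 = 5929·25 + 0 → 25
gcd(25, 273325): 273325 = 10933·25 + 0 → 25

25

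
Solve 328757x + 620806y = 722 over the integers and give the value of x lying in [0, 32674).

gcd(328757, 620806) = 19 (Euclid: 620806 = 1·328757 + 292049; 328757 = 1·292049 + 36708; 292049 = 7·36708 + 35093; 36708 = 1·35093 + 1615; 35093 = 21·1615 + 1178; 1615 = 1·1178 + 437; 1178 = 2·437 + 304; 437 = 1·304 + 133; 304 = 2·133 + 38; 133 = 3·38 + 19; 38 = 2·19 + 0), and 19 | 722.
Extended Euclid: 328757·(14223) + 620806·(-7532) = 19. Scale by 38: x₀ = 540474.
General solution x = x₀ + 32674t; reducing mod 32674 gives x = 17690 (and y = -9368).

17690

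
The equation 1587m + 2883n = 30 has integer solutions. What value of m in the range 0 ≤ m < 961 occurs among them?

Euclid: 2883 = 1·1587 + 1296; 1587 = 1·1296 + 291; 1296 = 4·291 + 132; 291 = 2·132 + 27; 132 = 4·27 + 24; 27 = 1·24 + 3; 24 = 8·3 + 0 → gcd = 3; 30 = 3·10.
Back-substitution yields 1587·(109) + 2883·(-60) = 3, so one solution is m = 109·10 = 1090, n = -60·10 = -600.
Solutions in m differ by 2883/3 = 961; the one in [0, 961) is 1090 mod 961 = 129.

129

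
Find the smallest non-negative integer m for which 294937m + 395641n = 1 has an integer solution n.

200936

gcd(294937, 395641) = 1 (Euclid: 395641 = 1·294937 + 100704; 294937 = 2·100704 + 93529; 100704 = 1·93529 + 7175; 93529 = 13·7175 + 254; 7175 = 28·254 + 63; 254 = 4·63 + 2; 63 = 31·2 + 1; 2 = 2·1 + 0), and 1 | 1.
Extended Euclid: 294937·(-194705) + 395641·(145146) = 1. Scale by 1: m₀ = -194705.
General solution m = m₀ + 395641t; reducing mod 395641 gives m = 200936 (and n = -149791).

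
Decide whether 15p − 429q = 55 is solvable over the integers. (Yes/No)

By Bézout, 15p − 429q = 55 has integer solutions iff gcd(15, 429) | 55.
Euclid: 429 = 28·15 + 9; 15 = 1·9 + 6; 9 = 1·6 + 3; 6 = 2·3 + 0. gcd = 3; 55 mod 3 = 1. No.

No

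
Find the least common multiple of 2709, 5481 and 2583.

9663003

lcm(2709, 5481) = 2709·5481/gcd = 14848029/63 = 235683
lcm(235683, 2583) = 235683·2583/gcd = 608769189/63 = 9663003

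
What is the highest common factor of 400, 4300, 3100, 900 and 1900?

gcd(400, 4300): 4300 = 10·400 + 300; 400 = 1·300 + 100; 300 = 3·100 + 0 → 100
gcd(100, 3100): 3100 = 31·100 + 0 → 100
gcd(100, 900): 900 = 9·100 + 0 → 100
gcd(100, 1900): 1900 = 19·100 + 0 → 100

100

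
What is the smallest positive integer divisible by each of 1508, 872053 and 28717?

223458348932

lcm(1508, 872053) = 1508·872053/gcd = 1315055924/13 = 101158148
lcm(101158148, 28717) = 101158148·28717/gcd = 2904958536116/13 = 223458348932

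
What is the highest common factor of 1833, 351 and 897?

gcd(1833, 351): 1833 = 5·351 + 78; 351 = 4·78 + 39; 78 = 2·39 + 0 → 39
gcd(39, 897): 897 = 23·39 + 0 → 39

39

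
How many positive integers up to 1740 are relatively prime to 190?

659

190 = 2·5·19. Inclusion–exclusion on these primes:
1740 − ⌊1740/2⌋ − ⌊1740/5⌋ − ⌊1740/19⌋ + ⌊1740/10⌋ + ⌊1740/38⌋ + ⌊1740/95⌋ − ⌊1740/190⌋ = 659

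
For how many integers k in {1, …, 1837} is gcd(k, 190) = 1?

697

190 = 2·5·19. Inclusion–exclusion on these primes:
1837 − ⌊1837/2⌋ − ⌊1837/5⌋ − ⌊1837/19⌋ + ⌊1837/10⌋ + ⌊1837/38⌋ + ⌊1837/95⌋ − ⌊1837/190⌋ = 697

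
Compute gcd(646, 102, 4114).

gcd(646, 102): 646 = 6·102 + 34; 102 = 3·34 + 0 → 34
gcd(34, 4114): 4114 = 121·34 + 0 → 34

34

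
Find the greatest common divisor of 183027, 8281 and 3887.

169

gcd(183027, 8281): 183027 = 22·8281 + 845; 8281 = 9·845 + 676; 845 = 1·676 + 169; 676 = 4·169 + 0 → 169
gcd(169, 3887): 3887 = 23·169 + 0 → 169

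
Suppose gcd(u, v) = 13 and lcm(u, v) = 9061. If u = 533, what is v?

Using uv = gcd(u,v)·lcm(u,v) = 13·9061 = 117793, we get v = 117793/533 = 221.

221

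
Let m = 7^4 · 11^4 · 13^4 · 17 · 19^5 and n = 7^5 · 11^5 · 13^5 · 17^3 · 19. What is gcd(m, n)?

min exponent per shared prime: 7^4 · 11^4 · 13^4 · 17 · 19 = 324293939292323

324293939292323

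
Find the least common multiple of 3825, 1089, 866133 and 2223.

lcm(3825, 1089) = 3825·1089/gcd = 4165425/9 = 462825
lcm(462825, 866133) = 462825·866133/gcd = 400868005725/153 = 2620052325
lcm(2620052325, 2223) = 2620052325·2223/gcd = 5824376318475/9 = 647152924275

647152924275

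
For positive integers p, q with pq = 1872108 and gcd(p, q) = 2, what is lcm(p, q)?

936054

gcd·lcm = product, so lcm = 1872108/2 = 936054.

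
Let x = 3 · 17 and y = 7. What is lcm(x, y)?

max exponent per prime: 3 · 7 · 17 = 357

357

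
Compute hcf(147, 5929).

49

147 = 3 · 7²
5929 = 7² · 11²
Common: 7² = 49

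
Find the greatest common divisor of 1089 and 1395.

Euclid: 1395 = 1·1089 + 306; 1089 = 3·306 + 171; 306 = 1·171 + 135; 171 = 1·135 + 36; 135 = 3·36 + 27; 36 = 1·27 + 9; 27 = 3·9 + 0. Last nonzero remainder: 9.

9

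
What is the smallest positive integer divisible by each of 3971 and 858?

309738

3971 = 11 · 19²; 858 = 2 · 3 · 11 · 13
max exponents: 2 · 3 · 11 · 13 · 19² = 309738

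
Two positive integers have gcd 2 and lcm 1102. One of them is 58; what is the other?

Using uv = gcd(u,v)·lcm(u,v) = 2·1102 = 2204, we get v = 2204/58 = 38.

38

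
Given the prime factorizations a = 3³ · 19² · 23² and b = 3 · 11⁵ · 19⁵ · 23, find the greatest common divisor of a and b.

min exponent per shared prime: 3 · 19² · 23 = 24909

24909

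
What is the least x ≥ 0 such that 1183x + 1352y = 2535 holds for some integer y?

1

gcd(1183, 1352) = 169 (Euclid: 1352 = 1·1183 + 169; 1183 = 7·169 + 0), and 169 | 2535.
Extended Euclid: 1183·(-1) + 1352·(1) = 169. Scale by 15: x₀ = -15.
General solution x = x₀ + 8t; reducing mod 8 gives x = 1 (and y = 1).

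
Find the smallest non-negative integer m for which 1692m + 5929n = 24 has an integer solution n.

1682

Reduce mod 5929: 1692m ≡ 24 (mod 5929). With g = gcd(1692, 5929) = 1 dividing 24, divide through: 1692m ≡ 24 (mod 5929).
Since gcd(1692, 5929) = 1, m ≡ 24·(1692)⁻¹ ≡ 1682 (mod 5929). Smallest non-negative: 1682.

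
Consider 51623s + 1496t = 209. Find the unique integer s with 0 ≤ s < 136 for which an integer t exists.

87

Euclid: 51623 = 34·1496 + 759; 1496 = 1·759 + 737; 759 = 1·737 + 22; 737 = 33·22 + 11; 22 = 2·11 + 0 → gcd = 11; 209 = 11·19.
Back-substitution yields 51623·(-67) + 1496·(2312) = 11, so one solution is s = -67·19 = -1273, t = 2312·19 = 43928.
Solutions in s differ by 1496/11 = 136; the one in [0, 136) is -1273 mod 136 = 87.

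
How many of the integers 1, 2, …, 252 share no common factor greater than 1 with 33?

Prime factors of 33: 3, 11. Count integers ≤ 252 divisible by none of them.
By inclusion–exclusion: 252 − ⌊252/3⌋ − ⌊252/11⌋ + ⌊252/33⌋ = 153.

153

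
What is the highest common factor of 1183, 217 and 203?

1183 = 7 · 13²; 217 = 7 · 31; 203 = 7 · 29
gcd takes min exponent of each prime: 7 = 7

7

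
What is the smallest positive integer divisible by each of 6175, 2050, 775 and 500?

156968500

6175 = 5² · 13 · 19; 2050 = 2 · 5² · 41; 775 = 5² · 31; 500 = 2² · 5³
lcm takes max exponent of each prime: 2² · 5³ · 13 · 19 · 31 · 41 = 156968500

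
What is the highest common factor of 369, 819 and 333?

9

gcd(369, 819): 819 = 2·369 + 81; 369 = 4·81 + 45; 81 = 1·45 + 36; 45 = 1·36 + 9; 36 = 4·9 + 0 → 9
gcd(9, 333): 333 = 37·9 + 0 → 9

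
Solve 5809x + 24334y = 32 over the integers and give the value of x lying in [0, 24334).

gcd(5809, 24334) = 1 (Euclid: 24334 = 4·5809 + 1098; 5809 = 5·1098 + 319; 1098 = 3·319 + 141; 319 = 2·141 + 37; 141 = 3·37 + 30; 37 = 1·30 + 7; 30 = 4·7 + 2; 7 = 3·2 + 1; 2 = 2·1 + 0), and 1 | 32.
Extended Euclid: 5809·(10527) + 24334·(-2513) = 1. Scale by 32: x₀ = 336864.
General solution x = x₀ + 24334t; reducing mod 24334 gives x = 20522 (and y = -4899).

20522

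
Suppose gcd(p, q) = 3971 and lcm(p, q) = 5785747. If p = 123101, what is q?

Using pq = gcd(p,q)·lcm(p,q) = 3971·5785747 = 22975201337, we get q = 22975201337/123101 = 186637.

186637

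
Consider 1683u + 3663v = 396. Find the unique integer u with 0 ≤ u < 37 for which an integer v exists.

22

Euclid: 3663 = 2·1683 + 297; 1683 = 5·297 + 198; 297 = 1·198 + 99; 198 = 2·99 + 0 → gcd = 99; 396 = 99·4.
Back-substitution yields 1683·(-13) + 3663·(6) = 99, so one solution is u = -13·4 = -52, v = 6·4 = 24.
Solutions in u differ by 3663/99 = 37; the one in [0, 37) is -52 mod 37 = 22.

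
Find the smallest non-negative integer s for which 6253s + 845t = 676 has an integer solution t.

Euclid: 6253 = 7·845 + 338; 845 = 2·338 + 169; 338 = 2·169 + 0 → gcd = 169; 676 = 169·4.
Back-substitution yields 6253·(-2) + 845·(15) = 169, so one solution is s = -2·4 = -8, t = 15·4 = 60.
Solutions in s differ by 845/169 = 5; the one in [0, 5) is -8 mod 5 = 2.

2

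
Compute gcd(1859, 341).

11

1859 = 11 · 13²
341 = 11 · 31
Common: 11 = 11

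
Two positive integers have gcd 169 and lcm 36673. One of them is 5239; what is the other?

Using pq = gcd(p,q)·lcm(p,q) = 169·36673 = 6197737, we get q = 6197737/5239 = 1183.

1183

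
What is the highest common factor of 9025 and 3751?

1

Euclid: 9025 = 2·3751 + 1523; 3751 = 2·1523 + 705; 1523 = 2·705 + 113; 705 = 6·113 + 27; 113 = 4·27 + 5; 27 = 5·5 + 2; 5 = 2·2 + 1; 2 = 2·1 + 0. Last nonzero remainder: 1.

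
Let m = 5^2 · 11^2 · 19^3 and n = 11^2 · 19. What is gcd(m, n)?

min exponent per shared prime: 11^2 · 19 = 2299

2299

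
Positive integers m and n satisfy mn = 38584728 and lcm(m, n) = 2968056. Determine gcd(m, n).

13

From gcd × lcm = mn: gcd = 38584728 / 2968056 = 13.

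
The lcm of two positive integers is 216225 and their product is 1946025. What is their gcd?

gcd·lcm = product, so gcd = 1946025/216225 = 9.

9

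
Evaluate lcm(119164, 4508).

gcd first: 119164 = 26·4508 + 1956; 4508 = 2·1956 + 596; 1956 = 3·596 + 168; 596 = 3·168 + 92; 168 = 1·92 + 76; 92 = 1·76 + 16; 76 = 4·16 + 12; 16 = 1·12 + 4; 12 = 3·4 + 0 → gcd = 4
lcm = 119164·4508/gcd = 537191312/4 = 134297828

134297828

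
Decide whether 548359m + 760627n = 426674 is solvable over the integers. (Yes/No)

No

By Bézout, 548359m + 760627n = 426674 has integer solutions iff gcd(548359, 760627) | 426674.
Euclid: 760627 = 1·548359 + 212268; 548359 = 2·212268 + 123823; 212268 = 1·123823 + 88445; 123823 = 1·88445 + 35378; 88445 = 2·35378 + 17689; 35378 = 2·17689 + 0. gcd = 17689; 426674 mod 17689 = 2138. No.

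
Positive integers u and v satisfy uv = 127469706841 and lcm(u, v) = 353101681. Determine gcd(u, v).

gcd·lcm = product, so gcd = 127469706841/353101681 = 361.

361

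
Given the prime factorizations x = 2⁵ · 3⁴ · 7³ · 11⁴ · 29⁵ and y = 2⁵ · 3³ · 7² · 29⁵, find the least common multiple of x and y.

266986835209521504

max exponent per prime: 2⁵ · 3⁴ · 7³ · 11⁴ · 29⁵ = 266986835209521504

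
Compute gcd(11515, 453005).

245

11515 = 5 · 7² · 47
453005 = 5 · 7² · 43²
Common: 5 · 7² = 245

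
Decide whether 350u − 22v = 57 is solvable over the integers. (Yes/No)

No

By Bézout, 350u − 22v = 57 has integer solutions iff gcd(350, 22) | 57.
Euclid: 350 = 15·22 + 20; 22 = 1·20 + 2; 20 = 10·2 + 0. gcd = 2; 57 mod 2 = 1. No.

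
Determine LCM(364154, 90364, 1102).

865958212

lcm(364154, 90364) = 364154·90364/gcd = 32906412056/38 = 865958212
lcm(865958212, 1102) = 865958212·1102/gcd = 954285949624/1102 = 865958212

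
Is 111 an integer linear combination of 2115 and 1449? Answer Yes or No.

gcd(2115, 1449): 2115 = 1·1449 + 666; 1449 = 2·666 + 117; 666 = 5·117 + 81; 117 = 1·81 + 36; 81 = 2·36 + 9; 36 = 4·9 + 0 → 9
9 does not divide 111, so a solution does not exist.

No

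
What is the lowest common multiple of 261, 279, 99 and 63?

261 = 3² · 29; 279 = 3² · 31; 99 = 3² · 11; 63 = 3² · 7
lcm takes max exponent of each prime: 3² · 7 · 11 · 29 · 31 = 623007

623007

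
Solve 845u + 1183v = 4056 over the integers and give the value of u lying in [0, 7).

Euclid: 1183 = 1·845 + 338; 845 = 2·338 + 169; 338 = 2·169 + 0 → gcd = 169; 4056 = 169·24.
Back-substitution yields 845·(3) + 1183·(-2) = 169, so one solution is u = 3·24 = 72, v = -2·24 = -48.
Solutions in u differ by 1183/169 = 7; the one in [0, 7) is 72 mod 7 = 2.

2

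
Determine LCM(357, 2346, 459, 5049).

357 = 3 · 7 · 17; 2346 = 2 · 3 · 17 · 23; 459 = 3³ · 17; 5049 = 3³ · 11 · 17
lcm takes max exponent of each prime: 2 · 3³ · 7 · 11 · 17 · 23 = 1625778

1625778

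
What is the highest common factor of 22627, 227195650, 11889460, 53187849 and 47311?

22627 = 11³ · 17; 227195650 = 2 · 5² · 11² · 17 · 47²; 11889460 = 2² · 5 · 11² · 17³; 53187849 = 3² · 11² · 13² · 17²; 47311 = 11² · 17 · 23
gcd takes min exponent of each prime: 11² · 17 = 2057

2057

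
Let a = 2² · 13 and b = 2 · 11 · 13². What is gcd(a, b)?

min exponent per shared prime: 2 · 13 = 26

26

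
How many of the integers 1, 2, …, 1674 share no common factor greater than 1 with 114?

529

114 = 2·3·19. Inclusion–exclusion on these primes:
1674 − ⌊1674/2⌋ − ⌊1674/3⌋ − ⌊1674/19⌋ + ⌊1674/6⌋ + ⌊1674/38⌋ + ⌊1674/57⌋ − ⌊1674/114⌋ = 529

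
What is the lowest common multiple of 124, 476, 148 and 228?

31120404

124 = 2² · 31; 476 = 2² · 7 · 17; 148 = 2² · 37; 228 = 2² · 3 · 19
lcm takes max exponent of each prime: 2² · 3 · 7 · 17 · 19 · 31 · 37 = 31120404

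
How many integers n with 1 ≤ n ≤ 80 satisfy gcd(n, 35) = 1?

Prime factors of 35: 5, 7. Count integers ≤ 80 divisible by none of them.
By inclusion–exclusion: 80 − ⌊80/5⌋ − ⌊80/7⌋ + ⌊80/35⌋ = 55.

55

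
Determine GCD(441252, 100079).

119

441252 = 2² · 3² · 7 · 17 · 103
100079 = 7 · 17 · 29²
Common: 7 · 17 = 119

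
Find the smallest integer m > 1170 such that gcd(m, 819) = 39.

1209

gcd(m, 819) = 39 forces 39 | m; write m = 39s. Then gcd(39s, 39·21) = 39·gcd(s, 21), so need gcd(s, 21) = 1.
39s > 1170 gives s ≥ 31. The least s ≥ 31 coprime to 21 is 31, so m = 39·31 = 1209.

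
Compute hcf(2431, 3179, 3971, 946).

gcd(2431, 3179): 3179 = 1·2431 + 748; 2431 = 3·748 + 187; 748 = 4·187 + 0 → 187
gcd(187, 3971): 3971 = 21·187 + 44; 187 = 4·44 + 11; 44 = 4·11 + 0 → 11
gcd(11, 946): 946 = 86·11 + 0 → 11

11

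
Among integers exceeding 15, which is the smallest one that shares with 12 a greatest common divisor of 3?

21

gcd(x, 12) = 3 forces 3 | x; write x = 3s. Then gcd(3s, 3·4) = 3·gcd(s, 4), so need gcd(s, 4) = 1.
3s > 15 gives s ≥ 6. The least s ≥ 6 coprime to 4 is 7, so x = 3·7 = 21.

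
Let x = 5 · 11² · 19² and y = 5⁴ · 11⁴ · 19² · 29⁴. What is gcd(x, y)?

min exponent per shared prime: 5 · 11² · 19² = 218405

218405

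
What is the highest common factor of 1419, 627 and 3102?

gcd(1419, 627): 1419 = 2·627 + 165; 627 = 3·165 + 132; 165 = 1·132 + 33; 132 = 4·33 + 0 → 33
gcd(33, 3102): 3102 = 94·33 + 0 → 33

33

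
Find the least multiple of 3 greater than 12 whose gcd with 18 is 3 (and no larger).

15

Multiples of 3 above 12: 3·5, 3·6, … . Need the cofactor coprime to 18/3 = 6.
Checking s = 5, 6, … the first with gcd(s, 6) = 1 is s = 5, giving 15.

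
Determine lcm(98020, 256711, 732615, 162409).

4001780497260

98020 = 2² · 5 · 13² · 29; 256711 = 7² · 13² · 31; 732615 = 3 · 5 · 13² · 17²; 162409 = 13² · 31²
lcm takes max exponent of each prime: 2² · 3 · 5 · 7² · 13² · 17² · 29 · 31² = 4001780497260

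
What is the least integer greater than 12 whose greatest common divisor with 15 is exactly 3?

18

Multiples of 3 above 12: 3·5, 3·6, … . Need the cofactor coprime to 15/3 = 5.
Checking s = 5, 6, … the first with gcd(s, 5) = 1 is s = 6, giving 18.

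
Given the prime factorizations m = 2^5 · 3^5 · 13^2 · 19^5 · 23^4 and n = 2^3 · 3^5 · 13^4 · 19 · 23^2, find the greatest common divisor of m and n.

min exponent per shared prime: 2^3 · 3^5 · 13^2 · 19 · 23^2 = 3302115336

3302115336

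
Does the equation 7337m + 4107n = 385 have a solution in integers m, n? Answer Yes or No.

gcd(7337, 4107): 7337 = 1·4107 + 3230; 4107 = 1·3230 + 877; 3230 = 3·877 + 599; 877 = 1·599 + 278; 599 = 2·278 + 43; 278 = 6·43 + 20; 43 = 2·20 + 3; 20 = 6·3 + 2; 3 = 1·2 + 1; 2 = 2·1 + 0 → 1
1 divides 385, so a solution exists.

Yes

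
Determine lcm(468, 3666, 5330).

4509180

lcm(468, 3666) = 468·3666/gcd = 1715688/78 = 21996
lcm(21996, 5330) = 21996·5330/gcd = 117238680/26 = 4509180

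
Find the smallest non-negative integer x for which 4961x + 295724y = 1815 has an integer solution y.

Reduce mod 295724: 4961x ≡ 1815 (mod 295724). With g = gcd(4961, 295724) = 121 dividing 1815, divide through: 41x ≡ 15 (mod 2444).
Since gcd(41, 2444) = 1, x ≡ 15·(41)⁻¹ ≡ 1431 (mod 2444). Smallest non-negative: 1431.

1431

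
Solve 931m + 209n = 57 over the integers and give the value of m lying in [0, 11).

Euclid: 931 = 4·209 + 95; 209 = 2·95 + 19; 95 = 5·19 + 0 → gcd = 19; 57 = 19·3.
Back-substitution yields 931·(-2) + 209·(9) = 19, so one solution is m = -2·3 = -6, n = 9·3 = 27.
Solutions in m differ by 209/19 = 11; the one in [0, 11) is -6 mod 11 = 5.

5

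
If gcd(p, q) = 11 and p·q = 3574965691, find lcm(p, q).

gcd·lcm = product, so lcm = 3574965691/11 = 324996881.

324996881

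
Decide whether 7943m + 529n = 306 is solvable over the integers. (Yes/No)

Yes

gcd(7943, 529): 7943 = 15·529 + 8; 529 = 66·8 + 1; 8 = 8·1 + 0 → 1
1 divides 306, so a solution exists.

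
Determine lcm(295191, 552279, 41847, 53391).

5722693459119

295191 = 3³ · 13 · 29²; 552279 = 3 · 7² · 13 · 17²; 41847 = 3 · 13 · 29 · 37; 53391 = 3 · 13 · 37²
lcm takes max exponent of each prime: 3³ · 7² · 13 · 17² · 29² · 37² = 5722693459119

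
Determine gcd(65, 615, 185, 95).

5

gcd(65, 615): 615 = 9·65 + 30; 65 = 2·30 + 5; 30 = 6·5 + 0 → 5
gcd(5, 185): 185 = 37·5 + 0 → 5
gcd(5, 95): 95 = 19·5 + 0 → 5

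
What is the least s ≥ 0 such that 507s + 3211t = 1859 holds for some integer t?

10

Euclid: 3211 = 6·507 + 169; 507 = 3·169 + 0 → gcd = 169; 1859 = 169·11.
Back-substitution yields 507·(-6) + 3211·(1) = 169, so one solution is s = -6·11 = -66, t = 1·11 = 11.
Solutions in s differ by 3211/169 = 19; the one in [0, 19) is -66 mod 19 = 10.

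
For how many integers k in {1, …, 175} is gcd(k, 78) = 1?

78 = 2·3·13. Inclusion–exclusion on these primes:
175 − ⌊175/2⌋ − ⌊175/3⌋ − ⌊175/13⌋ + ⌊175/6⌋ + ⌊175/26⌋ + ⌊175/39⌋ − ⌊175/78⌋ = 54

54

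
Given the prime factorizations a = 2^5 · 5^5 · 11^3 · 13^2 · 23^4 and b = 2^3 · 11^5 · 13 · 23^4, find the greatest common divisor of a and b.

38736710584

min exponent per shared prime: 2^3 · 11^3 · 13 · 23^4 = 38736710584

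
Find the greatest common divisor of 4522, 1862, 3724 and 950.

gcd(4522, 1862): 4522 = 2·1862 + 798; 1862 = 2·798 + 266; 798 = 3·266 + 0 → 266
gcd(266, 3724): 3724 = 14·266 + 0 → 266
gcd(266, 950): 950 = 3·266 + 152; 266 = 1·152 + 114; 152 = 1·114 + 38; 114 = 3·38 + 0 → 38

38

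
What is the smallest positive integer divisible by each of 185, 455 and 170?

185 = 5 · 37; 455 = 5 · 7 · 13; 170 = 2 · 5 · 17
lcm takes max exponent of each prime: 2 · 5 · 7 · 13 · 17 · 37 = 572390

572390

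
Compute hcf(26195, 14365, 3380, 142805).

gcd(26195, 14365): 26195 = 1·14365 + 11830; 14365 = 1·11830 + 2535; 11830 = 4·2535 + 1690; 2535 = 1·1690 + 845; 1690 = 2·845 + 0 → 845
gcd(845, 3380): 3380 = 4·845 + 0 → 845
gcd(845, 142805): 142805 = 169·845 + 0 → 845

845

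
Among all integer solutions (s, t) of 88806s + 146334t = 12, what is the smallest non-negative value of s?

4482

Reduce mod 146334: 88806s ≡ 12 (mod 146334). With g = gcd(88806, 146334) = 6 dividing 12, divide through: 14801s ≡ 2 (mod 24389).
Since gcd(14801, 24389) = 1, s ≡ 2·(14801)⁻¹ ≡ 4482 (mod 24389). Smallest non-negative: 4482.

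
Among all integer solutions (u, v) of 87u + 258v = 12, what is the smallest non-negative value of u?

Reduce mod 258: 87u ≡ 12 (mod 258). With g = gcd(87, 258) = 3 dividing 12, divide through: 29u ≡ 4 (mod 86).
Since gcd(29, 86) = 1, u ≡ 4·(29)⁻¹ ≡ 12 (mod 86). Smallest non-negative: 12.

12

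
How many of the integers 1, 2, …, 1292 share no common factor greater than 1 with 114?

408

114 = 2·3·19. Inclusion–exclusion on these primes:
1292 − ⌊1292/2⌋ − ⌊1292/3⌋ − ⌊1292/19⌋ + ⌊1292/6⌋ + ⌊1292/38⌋ + ⌊1292/57⌋ − ⌊1292/114⌋ = 408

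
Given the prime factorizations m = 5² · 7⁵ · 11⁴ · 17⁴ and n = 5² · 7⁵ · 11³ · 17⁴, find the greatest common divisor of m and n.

46709363548925

min exponent per shared prime: 5² · 7⁵ · 11³ · 17⁴ = 46709363548925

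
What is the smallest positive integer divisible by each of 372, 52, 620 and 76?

lcm(372, 52) = 372·52/gcd = 19344/4 = 4836
lcm(4836, 620) = 4836·620/gcd = 2998320/124 = 24180
lcm(24180, 76) = 24180·76/gcd = 1837680/4 = 459420

459420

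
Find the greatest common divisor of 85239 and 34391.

Euclid: 85239 = 2·34391 + 16457; 34391 = 2·16457 + 1477; 16457 = 11·1477 + 210; 1477 = 7·210 + 7; 210 = 30·7 + 0. Last nonzero remainder: 7.

7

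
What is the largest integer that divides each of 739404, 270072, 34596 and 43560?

gcd(739404, 270072): 739404 = 2·270072 + 199260; 270072 = 1·199260 + 70812; 199260 = 2·70812 + 57636; 70812 = 1·57636 + 13176; 57636 = 4·13176 + 4932; 13176 = 2·4932 + 3312; 4932 = 1·3312 + 1620; 3312 = 2·1620 + 72; 1620 = 22·72 + 36; 72 = 2·36 + 0 → 36
gcd(36, 34596): 34596 = 961·36 + 0 → 36
gcd(36, 43560): 43560 = 1210·36 + 0 → 36

36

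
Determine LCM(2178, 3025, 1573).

2178 = 2 · 3² · 11²; 3025 = 5² · 11²; 1573 = 11² · 13
lcm takes max exponent of each prime: 2 · 3² · 5² · 11² · 13 = 707850

707850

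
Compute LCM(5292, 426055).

46013940

gcd first: 426055 = 80·5292 + 2695; 5292 = 1·2695 + 2597; 2695 = 1·2597 + 98; 2597 = 26·98 + 49; 98 = 2·49 + 0 → gcd = 49
lcm = 5292·426055/gcd = 2254683060/49 = 46013940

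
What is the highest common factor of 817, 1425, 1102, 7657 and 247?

19

gcd(817, 1425): 1425 = 1·817 + 608; 817 = 1·608 + 209; 608 = 2·209 + 190; 209 = 1·190 + 19; 190 = 10·19 + 0 → 19
gcd(19, 1102): 1102 = 58·19 + 0 → 19
gcd(19, 7657): 7657 = 403·19 + 0 → 19
gcd(19, 247): 247 = 13·19 + 0 → 19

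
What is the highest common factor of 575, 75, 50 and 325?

25

gcd(575, 75): 575 = 7·75 + 50; 75 = 1·50 + 25; 50 = 2·25 + 0 → 25
gcd(25, 50): 50 = 2·25 + 0 → 25
gcd(25, 325): 325 = 13·25 + 0 → 25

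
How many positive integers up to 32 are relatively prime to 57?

21

Prime factors of 57: 3, 19. Count integers ≤ 32 divisible by none of them.
By inclusion–exclusion: 32 − ⌊32/3⌋ − ⌊32/19⌋ + ⌊32/57⌋ = 21.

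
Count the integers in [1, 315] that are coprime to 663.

Prime factors of 663: 3, 13, 17. Count integers ≤ 315 divisible by none of them.
By inclusion–exclusion: 315 − ⌊315/3⌋ − ⌊315/13⌋ − ⌊315/17⌋ + ⌊315/39⌋ + ⌊315/51⌋ + ⌊315/221⌋ − ⌊315/663⌋ = 183.

183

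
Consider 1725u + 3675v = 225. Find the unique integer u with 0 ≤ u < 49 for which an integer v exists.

gcd(1725, 3675) = 75 (Euclid: 3675 = 2·1725 + 225; 1725 = 7·225 + 150; 225 = 1·150 + 75; 150 = 2·75 + 0), and 75 | 225.
Extended Euclid: 1725·(-17) + 3675·(8) = 75. Scale by 3: u₀ = -51.
General solution u = u₀ + 49t; reducing mod 49 gives u = 47 (and v = -22).

47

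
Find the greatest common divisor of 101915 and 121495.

55

Euclid: 121495 = 1·101915 + 19580; 101915 = 5·19580 + 4015; 19580 = 4·4015 + 3520; 4015 = 1·3520 + 495; 3520 = 7·495 + 55; 495 = 9·55 + 0. Last nonzero remainder: 55.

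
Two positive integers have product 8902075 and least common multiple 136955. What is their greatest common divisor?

gcd·lcm = product, so gcd = 8902075/136955 = 65.

65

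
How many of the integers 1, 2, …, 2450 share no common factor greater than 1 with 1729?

1836

Prime factors of 1729: 7, 13, 19. Count integers ≤ 2450 divisible by none of them.
By inclusion–exclusion: 2450 − ⌊2450/7⌋ − ⌊2450/13⌋ − ⌊2450/19⌋ + ⌊2450/91⌋ + ⌊2450/133⌋ + ⌊2450/247⌋ − ⌊2450/1729⌋ = 1836.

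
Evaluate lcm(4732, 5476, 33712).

lcm(4732, 5476) = 4732·5476/gcd = 25912432/4 = 6478108
lcm(6478108, 33712) = 6478108·33712/gcd = 218389976896/28 = 7799642032

7799642032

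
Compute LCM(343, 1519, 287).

435953

lcm(343, 1519) = 343·1519/gcd = 521017/49 = 10633
lcm(10633, 287) = 10633·287/gcd = 3051671/7 = 435953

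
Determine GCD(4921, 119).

7

Euclid: 4921 = 41·119 + 42; 119 = 2·42 + 35; 42 = 1·35 + 7; 35 = 5·7 + 0. Last nonzero remainder: 7.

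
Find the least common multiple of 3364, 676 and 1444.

205234276

lcm(3364, 676) = 3364·676/gcd = 2274064/4 = 568516
lcm(568516, 1444) = 568516·1444/gcd = 820937104/4 = 205234276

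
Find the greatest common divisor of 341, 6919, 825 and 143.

gcd(341, 6919): 6919 = 20·341 + 99; 341 = 3·99 + 44; 99 = 2·44 + 11; 44 = 4·11 + 0 → 11
gcd(11, 825): 825 = 75·11 + 0 → 11
gcd(11, 143): 143 = 13·11 + 0 → 11

11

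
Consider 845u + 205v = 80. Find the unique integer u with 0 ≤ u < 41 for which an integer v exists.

gcd(845, 205) = 5 (Euclid: 845 = 4·205 + 25; 205 = 8·25 + 5; 25 = 5·5 + 0), and 5 | 80.
Extended Euclid: 845·(-8) + 205·(33) = 5. Scale by 16: u₀ = -128.
General solution u = u₀ + 41t; reducing mod 41 gives u = 36 (and v = -148).

36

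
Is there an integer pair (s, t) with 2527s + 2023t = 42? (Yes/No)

Yes

By Bézout, 2527s + 2023t = 42 has integer solutions iff gcd(2527, 2023) | 42.
Euclid: 2527 = 1·2023 + 504; 2023 = 4·504 + 7; 504 = 72·7 + 0. gcd = 7; 42 mod 7 = 0. Yes.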